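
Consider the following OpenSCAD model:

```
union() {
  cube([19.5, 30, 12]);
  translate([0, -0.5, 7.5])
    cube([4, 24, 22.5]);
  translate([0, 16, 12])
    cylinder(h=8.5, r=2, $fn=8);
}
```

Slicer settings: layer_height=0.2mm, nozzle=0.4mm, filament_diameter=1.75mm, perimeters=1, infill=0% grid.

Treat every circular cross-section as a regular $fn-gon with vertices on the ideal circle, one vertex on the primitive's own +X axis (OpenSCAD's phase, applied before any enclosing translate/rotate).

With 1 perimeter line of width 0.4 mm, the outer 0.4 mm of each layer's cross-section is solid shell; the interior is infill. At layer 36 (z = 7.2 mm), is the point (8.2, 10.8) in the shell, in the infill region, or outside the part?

At z = 7.2 mm: the 19.5×30 cube contributes its full rectangle; the cube at (0, -0.5) is absent (z outside [7.5, 30]); the cylinder at (0, 16) is absent (z outside [12, 20.5]); Merging all regions: only the 19.5×30 cube is present, so the union is just that shape — 1 connected region. Overall, the cross-section is a single solid region. The nearest boundary edge runs (0.00, 30.00)→(0.00, 0.00); distance from the point to it = 8.20 mm. The point is inside the cross-section and 8.20 mm from the nearest boundary — more than the 0.4 mm shell width (1 × 0.4), so it's in the infill interior.

infill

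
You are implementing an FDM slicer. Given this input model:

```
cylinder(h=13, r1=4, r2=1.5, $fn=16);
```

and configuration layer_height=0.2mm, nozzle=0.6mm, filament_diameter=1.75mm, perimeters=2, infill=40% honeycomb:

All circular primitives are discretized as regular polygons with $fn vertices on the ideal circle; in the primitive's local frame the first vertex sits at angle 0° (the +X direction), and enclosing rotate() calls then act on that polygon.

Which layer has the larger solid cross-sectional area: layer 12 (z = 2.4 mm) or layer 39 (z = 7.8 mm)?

layer 12 (z = 2.4 mm)

Layer 12 (z = 2.4): the cone (r1=4→r2=1.5) has section circumradius 3.538 here — a regular 16-gon (area = (16/2)·3.538²·sin(360°/16) = 38.33 mm²). So its area = 38.33 mm². Layer 39 (z = 7.8): the cone contributes a regular 16-gon of circumradius 2.500 (interpolated between r1=4 and r2=1.5 at t=0.600) (area = (16/2)·2.500²·sin(360°/16) = 19.13 mm²). So its area = 19.13 mm². Layer 12 is larger (38.33 vs 19.13 mm²).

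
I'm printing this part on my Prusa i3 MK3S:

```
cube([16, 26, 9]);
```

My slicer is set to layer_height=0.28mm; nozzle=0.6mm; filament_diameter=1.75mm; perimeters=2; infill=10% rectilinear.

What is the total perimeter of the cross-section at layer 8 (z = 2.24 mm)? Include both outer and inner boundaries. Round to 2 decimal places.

84.00 mm

At z = 2.24 mm: the 16×26 cube contributes its full rectangle (perimeter 84.00 mm). Overall, the cross-section is a single solid region. Total boundary length (outer) = 84.00 mm.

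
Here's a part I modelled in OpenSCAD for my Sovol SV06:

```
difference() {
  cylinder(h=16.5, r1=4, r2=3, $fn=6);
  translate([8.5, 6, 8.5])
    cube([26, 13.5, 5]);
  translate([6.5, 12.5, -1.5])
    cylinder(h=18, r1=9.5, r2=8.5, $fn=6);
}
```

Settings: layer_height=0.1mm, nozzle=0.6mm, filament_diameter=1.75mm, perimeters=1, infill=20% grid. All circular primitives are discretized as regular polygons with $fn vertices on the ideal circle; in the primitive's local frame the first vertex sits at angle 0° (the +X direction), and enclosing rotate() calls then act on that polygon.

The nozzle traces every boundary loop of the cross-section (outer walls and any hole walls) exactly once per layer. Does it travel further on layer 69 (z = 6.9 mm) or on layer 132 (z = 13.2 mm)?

layer 69 (z = 6.9 mm)

Layer 69 (z = 6.9): the cone contributes a regular 6-gon of circumradius 3.582 (interpolated between r1=4 and r2=3 at t=0.418) (perimeter = 2·6·3.582·sin(180°/6) = 21.49 mm); the cube at (8.5, 6) is not intersected at this z (z outside [8.5, 13.5]); the cone at (6.5, 12.5) contributes a regular 6-gon of circumradius 9.033 (interpolated between r1=9.5 and r2=8.5 at t=0.467) (perimeter = 2·6·9.033·sin(180°/6) = 54.20 mm); After the difference (first − rest): starting from the cone, the cone at (6.5, 12.5) misses the remaining region (no effect) — boundary = 21.49 mm. So its perimeter = 21.49 mm. Layer 132 (z = 13.2): the cone contributes a regular 6-gon of circumradius 3.200 (interpolated between r1=4 and r2=3 at t=0.800) (perimeter = 2·6·3.200·sin(180°/6) = 19.20 mm); the cube at (8.5, 6) is present — its section is the full 26×13.5 rectangle (perimeter 79.00 mm); the cone at (6.5, 12.5) (r1=9.5→r2=8.5) has section circumradius 8.683 here — a regular 6-gon (perimeter = 2·6·8.683·sin(180°/6) = 52.10 mm); After the difference (first − rest): starting from the cone, the 26×13.5 cube at (8.5, 6) misses the remaining region (no effect); the cone at (6.5, 12.5) misses the remaining region (no effect) — boundary = 19.20 mm. So its perimeter = 19.20 mm. Layer 69 is larger (21.49 vs 19.20 mm).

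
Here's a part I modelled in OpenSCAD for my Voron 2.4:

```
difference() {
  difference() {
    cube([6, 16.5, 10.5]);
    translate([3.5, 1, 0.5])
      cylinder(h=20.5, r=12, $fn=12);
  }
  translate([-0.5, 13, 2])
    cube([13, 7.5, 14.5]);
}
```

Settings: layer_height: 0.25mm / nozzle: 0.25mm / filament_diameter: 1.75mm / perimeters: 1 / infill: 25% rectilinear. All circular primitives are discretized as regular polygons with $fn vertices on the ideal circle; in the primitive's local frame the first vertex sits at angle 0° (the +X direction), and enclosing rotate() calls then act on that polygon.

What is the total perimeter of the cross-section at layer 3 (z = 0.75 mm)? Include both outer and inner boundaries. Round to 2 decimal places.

20.82 mm

At z = 0.75 mm: the 6×16.5 cube contributes its full rectangle (perimeter 45.00 mm); the r=12 cylinder at (3.5, 1) contributes a regular 12-gon of circumradius 12 (perimeter = 2·12·12.000·sin(180°/12) = 74.54 mm); After the difference (first − rest): starting from the 6×16.5 cube, the r=12 cylinder at (3.5, 1) partially overlaps it — only the 75.52 mm² overlap (of its 432.00 mm²) is removed, clipping the outline — boundary = 20.82 mm; the cube at (-0.5, 13) is not intersected at this z (z outside [2, 16.5]); Taking the first minus the rest: none of the subtracted shapes is present at this height, so the result so far is unchanged — boundary = 20.82 mm. Overall, the cross-section is a single solid region. Total boundary length (outer) = 20.82 mm.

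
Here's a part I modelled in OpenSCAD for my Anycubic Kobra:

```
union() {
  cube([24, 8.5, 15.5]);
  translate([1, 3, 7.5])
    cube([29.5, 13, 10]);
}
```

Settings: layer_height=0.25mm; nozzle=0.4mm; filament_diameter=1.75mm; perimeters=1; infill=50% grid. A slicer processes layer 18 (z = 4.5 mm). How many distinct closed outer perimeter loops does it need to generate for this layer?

At z = 4.5 mm: the cube is present — its section is the full 24×8.5 rectangle; the cube at (1, 3) does not reach this height (z outside [7.5, 17.5]); Merging all regions: only the 24×8.5 cube is present, so the union is just that shape — 1 connected region. The result has 1 disconnected region.

1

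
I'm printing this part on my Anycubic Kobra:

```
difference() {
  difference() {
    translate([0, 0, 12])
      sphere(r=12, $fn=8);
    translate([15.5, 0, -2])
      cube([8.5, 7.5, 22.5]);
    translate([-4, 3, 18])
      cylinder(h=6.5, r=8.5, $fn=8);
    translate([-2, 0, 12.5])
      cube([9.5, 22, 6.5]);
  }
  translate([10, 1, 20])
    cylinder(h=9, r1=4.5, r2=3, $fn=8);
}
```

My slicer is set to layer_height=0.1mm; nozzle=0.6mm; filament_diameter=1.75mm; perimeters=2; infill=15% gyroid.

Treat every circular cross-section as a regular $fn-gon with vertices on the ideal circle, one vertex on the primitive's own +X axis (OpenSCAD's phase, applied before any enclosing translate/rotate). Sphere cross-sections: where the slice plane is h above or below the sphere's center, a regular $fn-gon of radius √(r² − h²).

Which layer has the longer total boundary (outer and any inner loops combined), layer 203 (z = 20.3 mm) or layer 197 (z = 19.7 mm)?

Layer 203 (z = 20.3): the sphere: section is a regular 8-gon, circumradius = √(r²−h²) = √(12²−8.3²) = 8.667 (perimeter = 2·8·8.667·sin(180°/8) = 53.07 mm); the cube at (15.5, 0) (footprint 8.5×7.5) is included at this height (perimeter 32.00 mm); the r=8.5 cylinder at (-4, 3) contributes a regular 8-gon of circumradius 8.5 (perimeter = 2·8·8.500·sin(180°/8) = 52.04 mm); the cube at (-2, 0) is not intersected at this z (z outside [12.5, 19]); Subtracting the remaining from the first: starting from the r=12 sphere, the 8.5×7.5 cube at (15.5, 0) misses the remaining region (no effect); the r=8.5 cylinder at (-4, 3) partially overlaps it — only the 127.87 mm² overlap (of its 204.35 mm²) is removed, clipping the outline — boundary = 53.43 mm; the cone at (10, 1) contributes a regular 8-gon of circumradius 4.450 (interpolated between r1=4.5 and r2=3 at t=0.033) (perimeter = 2·8·4.450·sin(180°/8) = 27.25 mm); Subtracting the remaining from the first: starting from the result so far, the cone at (10, 1) partially overlaps it — only the 11.15 mm² overlap (of its 56.01 mm²) is removed, clipping the outline — boundary = 53.98 mm. So its perimeter = 53.98 mm. Layer 197 (z = 19.7): the sphere: section is a regular 8-gon, circumradius = √(r²−h²) = √(12²−7.7²) = 9.204 (perimeter = 2·8·9.204·sin(180°/8) = 56.35 mm); the cube at (15.5, 0) is present — its section is the full 8.5×7.5 rectangle (perimeter 32.00 mm); the r=8.5 cylinder at (-4, 3) contributes a regular 8-gon of circumradius 8.5 (perimeter = 2·8·8.500·sin(180°/8) = 52.04 mm); the cube at (-2, 0) does not reach this height (z outside [12.5, 19]); After the difference (first − rest): starting from the r=12 sphere, the 8.5×7.5 cube at (15.5, 0) misses the remaining region (no effect); the r=8.5 cylinder at (-4, 3) partially overlaps it — only the 138.22 mm² overlap (of its 204.35 mm²) is removed, clipping the outline — boundary = 57.88 mm; the cone at (10, 1) is not intersected at this z (z outside [20, 29]); Subtracting the remaining from the first: none of the subtracted shapes is present at this height, so that combined region is unchanged — boundary = 57.88 mm. So its perimeter = 57.88 mm. Layer 197 is larger (57.88 vs 53.98 mm).

layer 197 (z = 19.7 mm)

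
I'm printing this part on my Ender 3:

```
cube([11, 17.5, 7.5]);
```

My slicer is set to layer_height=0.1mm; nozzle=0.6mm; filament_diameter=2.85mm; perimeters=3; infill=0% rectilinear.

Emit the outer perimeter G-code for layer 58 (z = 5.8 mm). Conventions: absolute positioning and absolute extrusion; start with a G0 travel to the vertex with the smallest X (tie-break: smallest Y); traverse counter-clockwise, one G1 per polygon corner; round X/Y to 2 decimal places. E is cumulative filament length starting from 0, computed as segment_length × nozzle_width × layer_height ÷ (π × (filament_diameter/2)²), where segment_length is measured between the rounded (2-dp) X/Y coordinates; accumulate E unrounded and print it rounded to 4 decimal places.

G0 X0.00 Y0.00 Z5.80
G1 X11.00 Y0.00 E0.1035
G1 X11.00 Y17.50 E0.2681
G1 X0.00 Y17.50 E0.3715
G1 X0.00 Y0.00 E0.5361

At z = 5.8 mm: the 11×17.5 cube contributes its full rectangle. The outline is a single polygon with 4 vertices. Extrusion per mm of travel: 0.6 × 0.1 / (π × 1.425²) = 0.009405. Accumulating E over each segment gives final E = 0.5361.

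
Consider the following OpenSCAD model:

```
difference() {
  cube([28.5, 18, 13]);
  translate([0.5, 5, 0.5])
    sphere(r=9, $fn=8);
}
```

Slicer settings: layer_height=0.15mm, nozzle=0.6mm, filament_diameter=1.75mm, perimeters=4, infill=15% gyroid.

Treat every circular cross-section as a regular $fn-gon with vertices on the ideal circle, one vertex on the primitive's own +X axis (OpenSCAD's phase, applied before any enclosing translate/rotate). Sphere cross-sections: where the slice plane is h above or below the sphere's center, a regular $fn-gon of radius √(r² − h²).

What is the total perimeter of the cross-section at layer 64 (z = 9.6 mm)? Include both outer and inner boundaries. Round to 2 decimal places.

At z = 9.6 mm: the cube is present — its section is the full 28.5×18 rectangle (perimeter 93.00 mm); the sphere at (0.5, 5) is absent (|z−center|=9.100 > r=9); Taking the first minus the rest: none of the subtracted shapes is present at this height, so the 28.5×18 cube is unchanged — boundary = 93.00 mm. Overall, the cross-section is a single solid region. Total boundary length (outer) = 93.00 mm.

93.00 mm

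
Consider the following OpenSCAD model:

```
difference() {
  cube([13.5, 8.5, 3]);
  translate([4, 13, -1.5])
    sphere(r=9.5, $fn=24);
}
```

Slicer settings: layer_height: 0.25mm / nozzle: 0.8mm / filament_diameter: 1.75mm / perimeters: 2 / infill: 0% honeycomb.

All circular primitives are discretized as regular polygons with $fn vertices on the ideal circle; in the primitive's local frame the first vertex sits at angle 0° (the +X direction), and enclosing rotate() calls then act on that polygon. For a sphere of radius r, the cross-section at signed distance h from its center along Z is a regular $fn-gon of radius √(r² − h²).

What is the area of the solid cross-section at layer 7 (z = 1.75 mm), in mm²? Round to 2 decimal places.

74.79 mm²

At z = 1.75 mm: the 13.5×8.5 cube contributes its full rectangle (area 114.75 mm²); the r=9.5 sphere at (4, 13) contributes a regular 24-gon of circumradius √(9.5²−3.25²) = 8.927 (area = (24/2)·8.927²·sin(360°/24) = 247.50 mm²); After the difference (first − rest): starting from the 13.5×8.5 cube (114.75 mm²), the r=9.5 sphere at (4, 13) partially overlaps it — only the 39.96 mm² overlap (of its 247.50 mm²) is removed, clipping the outline — area = 74.79 mm². Overall, the cross-section is a single solid region. Net area = 74.79 mm².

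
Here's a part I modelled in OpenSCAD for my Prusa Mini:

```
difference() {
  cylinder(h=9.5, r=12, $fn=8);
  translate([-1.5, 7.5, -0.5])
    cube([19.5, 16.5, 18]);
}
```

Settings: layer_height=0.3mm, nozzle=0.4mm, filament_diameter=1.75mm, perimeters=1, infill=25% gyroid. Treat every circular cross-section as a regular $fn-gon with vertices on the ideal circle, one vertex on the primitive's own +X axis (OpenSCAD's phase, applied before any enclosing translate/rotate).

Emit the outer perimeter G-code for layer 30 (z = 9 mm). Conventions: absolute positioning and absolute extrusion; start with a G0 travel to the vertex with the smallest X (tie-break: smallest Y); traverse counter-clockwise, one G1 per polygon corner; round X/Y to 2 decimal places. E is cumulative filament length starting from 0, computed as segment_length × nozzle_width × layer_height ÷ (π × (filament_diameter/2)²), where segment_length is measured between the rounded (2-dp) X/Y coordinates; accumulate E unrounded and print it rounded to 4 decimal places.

At z = 9 mm: the r=12 cylinder contributes a regular 8-gon of circumradius 12; the cube at (-1.5, 7.5) is present — its section is the full 19.5×16.5 rectangle; Subtracting the remaining from the first: starting from the r=12 cylinder, the 19.5×16.5 cube at (-1.5, 7.5) partially overlaps it — only the 29.76 mm² overlap (of its 321.75 mm²) is removed, clipping the outline — 1 connected region. The outline is a single polygon with 9 vertices. Extrusion per mm of travel: 0.4 × 0.3 / (π × 0.875²) = 0.049890. Accumulating E over each segment gives final E = 3.7861.

G0 X-12.00 Y0.00 Z9.00
G1 X-8.49 Y-8.49 E0.4583
G1 X0.00 Y-12.00 E0.9167
G1 X8.49 Y-8.49 E1.3750
G1 X12.00 Y0.00 E1.8334
G1 X8.89 Y7.50 E2.2384
G1 X-1.50 Y7.50 E2.7568
G1 X-1.50 Y11.38 E2.9504
G1 X-8.49 Y8.49 E3.3277
G1 X-12.00 Y0.00 E3.7861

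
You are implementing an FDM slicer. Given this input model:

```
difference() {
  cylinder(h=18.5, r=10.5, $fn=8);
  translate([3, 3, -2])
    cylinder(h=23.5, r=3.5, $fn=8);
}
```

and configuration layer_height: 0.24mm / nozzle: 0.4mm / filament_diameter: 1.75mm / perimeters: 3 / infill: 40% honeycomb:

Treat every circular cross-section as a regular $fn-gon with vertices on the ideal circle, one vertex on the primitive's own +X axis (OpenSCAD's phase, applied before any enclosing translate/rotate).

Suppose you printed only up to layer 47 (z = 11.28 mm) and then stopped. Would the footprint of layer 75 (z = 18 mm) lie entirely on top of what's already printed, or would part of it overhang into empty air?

entirely on top

Compare the two slices. At z = 11.28: the r=10.5 cylinder gives a regular 8-gon of circumradius 10.5 (constant along its height) (area = (8/2)·10.500²·sin(360°/8) = 311.83 mm²); the cylinder at (3, 3): section is a regular 8-gon, circumradius r=3.5 (area = (8/2)·3.500²·sin(360°/8) = 34.65 mm²); After the difference (first − rest): starting from the r=10.5 cylinder (311.83 mm²), the r=3.5 cylinder at (3, 3) lies wholly inside it (removes its full 34.65 mm² and its 21.43 mm outline becomes a hole wall) — area = 277.19 mm². At z = 18: the cylinder: section is a regular 8-gon, circumradius r=10.5 (area = (8/2)·10.500²·sin(360°/8) = 311.83 mm²); the r=3.5 cylinder at (3, 3) contributes a regular 8-gon of circumradius 3.5 (area = (8/2)·3.500²·sin(360°/8) = 34.65 mm²); Subtracting the remaining from the first: starting from the r=10.5 cylinder (311.83 mm²), the r=3.5 cylinder at (3, 3) lies wholly inside it (removes its full 34.65 mm² and its 21.43 mm outline becomes a hole wall) — area = 277.19 mm². Checking containment: the cross-section at z = 18 is a subset of the cross-section at z = 11.28.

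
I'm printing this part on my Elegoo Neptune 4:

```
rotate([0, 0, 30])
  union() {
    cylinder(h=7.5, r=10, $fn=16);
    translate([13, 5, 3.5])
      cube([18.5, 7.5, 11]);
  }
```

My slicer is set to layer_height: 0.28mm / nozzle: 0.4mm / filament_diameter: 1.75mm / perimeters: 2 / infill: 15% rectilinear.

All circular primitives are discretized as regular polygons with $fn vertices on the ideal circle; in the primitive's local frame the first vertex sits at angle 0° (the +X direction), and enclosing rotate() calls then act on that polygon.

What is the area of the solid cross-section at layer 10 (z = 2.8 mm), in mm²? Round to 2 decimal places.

At z = 2.8 mm: the r=10 cylinder contributes a regular 16-gon of circumradius 10 (area = (16/2)·10.000²·sin(360°/16) = 306.15 mm²); the cube at (13, 5) does not reach this height (z outside [3.5, 14.5]); Taking the union: only the r=10 cylinder is present, so the union is just that shape — area = 306.15 mm²; (whole slice rotated 30° about Z — lengths, areas and connectivity unchanged). Overall, the cross-section is a single solid region. Net area = 306.15 mm².

306.15 mm²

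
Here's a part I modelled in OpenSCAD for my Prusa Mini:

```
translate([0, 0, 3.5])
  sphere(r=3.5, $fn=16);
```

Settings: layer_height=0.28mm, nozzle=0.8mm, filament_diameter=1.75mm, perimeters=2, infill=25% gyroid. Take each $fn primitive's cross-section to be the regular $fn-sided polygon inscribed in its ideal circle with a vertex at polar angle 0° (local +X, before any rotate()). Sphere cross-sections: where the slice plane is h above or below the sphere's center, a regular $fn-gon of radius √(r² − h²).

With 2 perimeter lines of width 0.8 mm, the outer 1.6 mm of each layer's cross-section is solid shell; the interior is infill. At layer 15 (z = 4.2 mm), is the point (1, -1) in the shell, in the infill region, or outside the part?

At z = 4.2 mm: the sphere: section is a regular 16-gon, circumradius = √(r²−h²) = √(3.5²−0.7²) = 3.429. Overall, the cross-section is a single solid region. The nearest boundary edge runs (1.31, -3.17)→(2.42, -2.42); distance from the point to it = 1.98 mm. The point is inside the cross-section and 1.98 mm from the nearest boundary — more than the 1.6 mm shell width (2 × 0.8), so it's in the infill interior.

infill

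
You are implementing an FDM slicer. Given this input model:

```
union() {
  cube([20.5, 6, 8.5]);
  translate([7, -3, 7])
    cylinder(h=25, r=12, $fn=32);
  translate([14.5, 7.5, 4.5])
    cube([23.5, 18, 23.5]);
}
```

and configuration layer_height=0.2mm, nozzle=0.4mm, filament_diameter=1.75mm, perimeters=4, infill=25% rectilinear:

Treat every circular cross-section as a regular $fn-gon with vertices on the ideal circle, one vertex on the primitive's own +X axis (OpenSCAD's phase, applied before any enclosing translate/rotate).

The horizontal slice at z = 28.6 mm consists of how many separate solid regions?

At z = 28.6 mm: the cube is not intersected at this z (z outside [0, 8.5]); the r=12 cylinder at (7, -3) gives a regular 32-gon of circumradius 12 (constant along its height); the cube at (14.5, 7.5) does not reach this height (z outside [4.5, 28]); Combining (union): only the r=12 cylinder at (7, -3) is present, so the union is just that shape — 1 connected region. The result has 1 disconnected region.

1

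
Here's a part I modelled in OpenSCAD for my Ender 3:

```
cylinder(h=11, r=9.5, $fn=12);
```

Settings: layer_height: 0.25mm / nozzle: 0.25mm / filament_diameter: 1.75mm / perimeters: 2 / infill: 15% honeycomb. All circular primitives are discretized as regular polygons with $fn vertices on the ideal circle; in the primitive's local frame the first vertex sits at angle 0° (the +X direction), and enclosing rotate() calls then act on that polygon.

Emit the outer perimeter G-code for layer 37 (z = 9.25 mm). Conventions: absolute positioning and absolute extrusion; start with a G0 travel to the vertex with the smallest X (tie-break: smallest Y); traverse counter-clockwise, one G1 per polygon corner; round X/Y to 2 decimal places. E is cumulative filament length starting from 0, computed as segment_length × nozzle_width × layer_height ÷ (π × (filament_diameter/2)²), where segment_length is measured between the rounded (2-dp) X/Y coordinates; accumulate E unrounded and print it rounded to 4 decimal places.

At z = 9.25 mm: the r=9.5 cylinder contributes a regular 12-gon of circumradius 9.5. The outline is a single polygon with 12 vertices. Extrusion per mm of travel: 0.25 × 0.25 / (π × 0.875²) = 0.025984. Accumulating E over each segment gives final E = 1.5336.

G0 X-9.50 Y0.00 Z9.25
G1 X-8.23 Y-4.75 E0.1278
G1 X-4.75 Y-8.23 E0.2556
G1 X0.00 Y-9.50 E0.3834
G1 X4.75 Y-8.23 E0.5112
G1 X8.23 Y-4.75 E0.6390
G1 X9.50 Y0.00 E0.7668
G1 X8.23 Y4.75 E0.8946
G1 X4.75 Y8.23 E1.0225
G1 X0.00 Y9.50 E1.1502
G1 X-4.75 Y8.23 E1.2780
G1 X-8.23 Y4.75 E1.4059
G1 X-9.50 Y0.00 E1.5336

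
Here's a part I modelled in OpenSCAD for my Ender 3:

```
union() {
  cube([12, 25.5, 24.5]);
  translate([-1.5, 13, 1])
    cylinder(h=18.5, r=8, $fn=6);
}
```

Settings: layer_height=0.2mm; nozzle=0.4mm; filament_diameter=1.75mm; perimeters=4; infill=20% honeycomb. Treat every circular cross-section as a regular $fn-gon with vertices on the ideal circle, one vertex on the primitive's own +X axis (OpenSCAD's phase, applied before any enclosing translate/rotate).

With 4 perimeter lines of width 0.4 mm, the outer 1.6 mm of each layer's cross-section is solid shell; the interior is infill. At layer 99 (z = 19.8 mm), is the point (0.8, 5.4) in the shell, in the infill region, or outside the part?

shell

At z = 19.8 mm: the cube (footprint 12×25.5) is included at this height; the cylinder at (-1.5, 13) is not intersected at this z (z outside [1, 19.5]); Merging all regions: only the 12×25.5 cube is present, so the union is just that shape — 1 connected region. Overall, the cross-section is a single solid region. The nearest boundary edge runs (0.00, 25.50)→(0.00, 0.00); distance from the point to it = 0.80 mm. The point is inside the cross-section, 0.80 mm from the nearest boundary — within the 1.6 mm shell band (4 × 0.4).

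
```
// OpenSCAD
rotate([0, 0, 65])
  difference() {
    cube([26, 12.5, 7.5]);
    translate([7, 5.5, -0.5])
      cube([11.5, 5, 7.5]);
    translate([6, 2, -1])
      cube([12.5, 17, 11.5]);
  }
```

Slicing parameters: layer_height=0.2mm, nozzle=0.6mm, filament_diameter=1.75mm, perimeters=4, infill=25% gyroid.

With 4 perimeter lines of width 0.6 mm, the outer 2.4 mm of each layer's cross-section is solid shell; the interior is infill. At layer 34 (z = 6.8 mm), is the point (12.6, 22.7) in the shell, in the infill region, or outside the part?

At z = 6.8 mm: the 26×12.5 cube contributes its full rectangle; the cube at (7, 5.5) (footprint 11.5×5) is included at this height; the 12.5×17 cube at (6, 2) contributes its full rectangle; After the difference (first − rest): starting from the 26×12.5 cube, the 11.5×5 cube at (7, 5.5) lies wholly inside it (removes its full 57.50 mm² and its 33.00 mm outline becomes a hole wall); the 12.5×17 cube at (6, 2) partially overlaps it — only the 73.75 mm² overlap (of its 212.50 mm²) is removed, clipping the outline — 1 connected region; (whole slice rotated 65° about Z — lengths, areas and connectivity unchanged). Overall, the cross-section is a single solid region. Undo the 65° rotation: the query point maps to (25.898, -1.826) in the un-rotated model frame. The nearest boundary edge runs (26.00, 0.00)→(0.00, 0.00); distance from the point to it = 1.83 mm. The point is not inside any of the regions above, so it lies outside the cross-section (1.83 mm from the nearest boundary).

outside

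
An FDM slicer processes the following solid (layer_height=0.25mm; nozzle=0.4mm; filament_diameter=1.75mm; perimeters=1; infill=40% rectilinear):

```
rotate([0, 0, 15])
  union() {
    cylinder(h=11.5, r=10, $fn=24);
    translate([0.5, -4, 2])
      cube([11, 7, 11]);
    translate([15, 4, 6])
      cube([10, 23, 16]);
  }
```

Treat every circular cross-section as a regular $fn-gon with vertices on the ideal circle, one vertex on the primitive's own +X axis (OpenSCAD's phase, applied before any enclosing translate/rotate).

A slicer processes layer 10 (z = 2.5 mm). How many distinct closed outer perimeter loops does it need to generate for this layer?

At z = 2.5 mm: the r=10 cylinder contributes a regular 24-gon of circumradius 10; the 11×7 cube at (0.5, -4) contributes its full rectangle; the cube at (15, 4) is not intersected at this z (z outside [6, 22]); Combining (union): the regions partially overlap (shared area 64.55 mm²), so overlapping operands fuse into one piece — 1 connected region; (rotated 15° about Z; rotation is an isometry so areas/perimeters/island counts are preserved). The result has 1 disconnected region.

1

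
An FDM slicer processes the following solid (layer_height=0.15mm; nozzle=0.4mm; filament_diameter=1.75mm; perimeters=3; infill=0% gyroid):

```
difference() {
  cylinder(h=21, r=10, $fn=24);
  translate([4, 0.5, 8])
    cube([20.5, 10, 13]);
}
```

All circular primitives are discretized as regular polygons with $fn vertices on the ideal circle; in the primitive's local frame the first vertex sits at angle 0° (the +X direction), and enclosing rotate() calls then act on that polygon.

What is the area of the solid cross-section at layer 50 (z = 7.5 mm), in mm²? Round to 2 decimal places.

At z = 7.5 mm: the r=10 cylinder gives a regular 24-gon of circumradius 10 (constant along its height) (area = (24/2)·10.000²·sin(360°/24) = 310.58 mm²); the cube at (4, 0.5) does not reach this height (z outside [8, 21]); Subtracting the remaining from the first: none of the subtracted shapes is present at this height, so the r=10 cylinder is unchanged — area = 310.58 mm². Overall, the cross-section is a single solid region. Net area = 310.58 mm².

310.58 mm²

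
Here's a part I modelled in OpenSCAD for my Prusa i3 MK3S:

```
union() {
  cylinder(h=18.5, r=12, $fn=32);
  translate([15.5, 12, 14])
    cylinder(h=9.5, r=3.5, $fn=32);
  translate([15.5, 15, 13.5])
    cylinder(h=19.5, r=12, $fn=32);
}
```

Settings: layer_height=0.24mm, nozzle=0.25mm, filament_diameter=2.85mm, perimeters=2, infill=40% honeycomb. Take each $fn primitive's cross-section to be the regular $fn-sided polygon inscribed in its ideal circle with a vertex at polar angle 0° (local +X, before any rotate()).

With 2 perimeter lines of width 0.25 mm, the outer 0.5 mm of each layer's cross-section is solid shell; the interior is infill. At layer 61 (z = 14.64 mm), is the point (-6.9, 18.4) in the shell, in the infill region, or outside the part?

At z = 14.64 mm: the cylinder: section is a regular 32-gon, circumradius r=12; the r=3.5 cylinder at (15.5, 12) gives a regular 32-gon of circumradius 3.5 (constant along its height); the r=12 cylinder at (15.5, 15) contributes a regular 32-gon of circumradius 12; Merging all regions: the regions partially overlap (shared area 54.67 mm²), so overlapping operands fuse into one piece — 1 connected region. Overall, the cross-section is a single solid region. The nearest boundary edge runs (-6.67, 9.98)→(-4.59, 11.09); distance from the point to it = 7.67 mm. The point is not inside any of the regions above, so it lies outside the cross-section (7.67 mm from the nearest boundary).

outside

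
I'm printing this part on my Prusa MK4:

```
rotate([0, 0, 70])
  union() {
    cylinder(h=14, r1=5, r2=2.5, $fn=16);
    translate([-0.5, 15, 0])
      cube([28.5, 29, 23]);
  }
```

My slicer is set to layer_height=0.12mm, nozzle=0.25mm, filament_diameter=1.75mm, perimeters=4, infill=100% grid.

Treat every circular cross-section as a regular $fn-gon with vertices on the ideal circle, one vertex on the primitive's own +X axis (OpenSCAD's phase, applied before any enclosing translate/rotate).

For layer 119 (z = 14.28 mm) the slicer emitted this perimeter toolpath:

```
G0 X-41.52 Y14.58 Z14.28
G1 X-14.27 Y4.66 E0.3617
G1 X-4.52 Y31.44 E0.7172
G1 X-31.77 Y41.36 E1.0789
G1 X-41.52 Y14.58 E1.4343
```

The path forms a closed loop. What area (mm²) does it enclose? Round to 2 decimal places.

Apply the shoelace formula to the sequence of (X, Y) vertices; enclosed area = 826.48 mm².

826.48 mm²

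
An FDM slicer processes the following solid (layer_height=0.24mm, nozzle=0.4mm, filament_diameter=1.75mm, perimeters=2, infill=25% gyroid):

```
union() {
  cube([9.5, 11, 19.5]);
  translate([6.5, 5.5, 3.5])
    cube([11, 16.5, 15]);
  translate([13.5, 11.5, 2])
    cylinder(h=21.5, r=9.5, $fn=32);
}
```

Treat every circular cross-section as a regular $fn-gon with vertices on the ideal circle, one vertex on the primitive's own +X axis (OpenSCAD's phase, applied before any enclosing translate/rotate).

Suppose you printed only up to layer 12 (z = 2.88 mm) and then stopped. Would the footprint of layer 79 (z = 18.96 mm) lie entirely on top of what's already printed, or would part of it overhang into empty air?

entirely on top

Compare the two slices. At z = 2.88: the 9.5×11 cube contributes its full rectangle (area 104.50 mm²); the cube at (6.5, 5.5) does not reach this height (z outside [3.5, 18.5]); the cylinder at (13.5, 11.5): section is a regular 32-gon, circumradius r=9.5 (area = (32/2)·9.500²·sin(360°/32) = 281.71 mm²); Combining (union): the regions partially overlap — summed areas 386.21 mm² minus the doubly-counted overlap 30.97 mm² gives 355.25 mm² — area = 355.25 mm². At z = 18.96: the 9.5×11 cube contributes its full rectangle (area 104.50 mm²); the cube at (6.5, 5.5) is absent (z outside [3.5, 18.5]); the r=9.5 cylinder at (13.5, 11.5) contributes a regular 32-gon of circumradius 9.5 (area = (32/2)·9.500²·sin(360°/32) = 281.71 mm²); Taking the union: the regions partially overlap — summed areas 386.21 mm² minus the doubly-counted overlap 30.97 mm² gives 355.25 mm² — area = 355.25 mm². Checking containment: the cross-section at z = 18.96 is a subset of the cross-section at z = 2.88.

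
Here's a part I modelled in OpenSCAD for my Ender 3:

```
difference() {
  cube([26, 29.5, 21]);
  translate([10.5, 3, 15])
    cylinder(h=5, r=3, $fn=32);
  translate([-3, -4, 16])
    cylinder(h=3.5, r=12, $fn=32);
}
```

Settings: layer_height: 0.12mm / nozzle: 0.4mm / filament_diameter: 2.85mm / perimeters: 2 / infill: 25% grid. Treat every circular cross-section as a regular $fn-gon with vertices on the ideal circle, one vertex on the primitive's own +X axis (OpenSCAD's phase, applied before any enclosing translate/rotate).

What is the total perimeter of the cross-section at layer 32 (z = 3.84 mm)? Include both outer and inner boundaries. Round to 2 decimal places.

111.00 mm

At z = 3.84 mm: the cube is present — its section is the full 26×29.5 rectangle (perimeter 111.00 mm); the cylinder at (10.5, 3) is not intersected at this z (z outside [15, 20]); the cylinder at (-3, -4) is absent (z outside [16, 19.5]); After the difference (first − rest): none of the subtracted shapes is present at this height, so the 26×29.5 cube is unchanged — boundary = 111.00 mm. Overall, the cross-section is a single solid region. Total boundary length (outer) = 111.00 mm.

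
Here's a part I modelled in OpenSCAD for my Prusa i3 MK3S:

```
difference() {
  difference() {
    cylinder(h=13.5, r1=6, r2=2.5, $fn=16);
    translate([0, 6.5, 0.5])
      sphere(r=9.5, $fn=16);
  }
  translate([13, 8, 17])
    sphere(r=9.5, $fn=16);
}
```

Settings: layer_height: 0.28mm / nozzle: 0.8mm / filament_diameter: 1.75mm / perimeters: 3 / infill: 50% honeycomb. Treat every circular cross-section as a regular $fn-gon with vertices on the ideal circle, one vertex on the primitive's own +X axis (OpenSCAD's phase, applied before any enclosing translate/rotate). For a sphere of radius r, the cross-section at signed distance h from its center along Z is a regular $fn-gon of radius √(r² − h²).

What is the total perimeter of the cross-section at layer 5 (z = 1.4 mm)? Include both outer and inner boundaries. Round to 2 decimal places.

At z = 1.4 mm: the cone (r1=6→r2=2.5) has section circumradius 5.637 here — a regular 16-gon (perimeter = 2·16·5.637·sin(180°/16) = 35.19 mm); the r=9.5 sphere at (0, 6.5) contributes a regular 16-gon of circumradius √(9.5²−0.9²) = 9.457 (perimeter = 2·16·9.457·sin(180°/16) = 59.04 mm); Taking the first minus the rest: starting from the cone, the r=9.5 sphere at (0, 6.5) partially overlaps it — only the 73.57 mm² overlap (of its 273.82 mm²) is removed, clipping the outline — boundary = 27.25 mm; the sphere at (13, 8) does not reach this height (|z−center|=15.600 > r=9.5); Subtracting the remaining from the first: none of the subtracted shapes is present at this height, so the result so far is unchanged — boundary = 27.25 mm. Overall, the cross-section is a single solid region. Total boundary length (outer) = 27.25 mm.

27.25 mm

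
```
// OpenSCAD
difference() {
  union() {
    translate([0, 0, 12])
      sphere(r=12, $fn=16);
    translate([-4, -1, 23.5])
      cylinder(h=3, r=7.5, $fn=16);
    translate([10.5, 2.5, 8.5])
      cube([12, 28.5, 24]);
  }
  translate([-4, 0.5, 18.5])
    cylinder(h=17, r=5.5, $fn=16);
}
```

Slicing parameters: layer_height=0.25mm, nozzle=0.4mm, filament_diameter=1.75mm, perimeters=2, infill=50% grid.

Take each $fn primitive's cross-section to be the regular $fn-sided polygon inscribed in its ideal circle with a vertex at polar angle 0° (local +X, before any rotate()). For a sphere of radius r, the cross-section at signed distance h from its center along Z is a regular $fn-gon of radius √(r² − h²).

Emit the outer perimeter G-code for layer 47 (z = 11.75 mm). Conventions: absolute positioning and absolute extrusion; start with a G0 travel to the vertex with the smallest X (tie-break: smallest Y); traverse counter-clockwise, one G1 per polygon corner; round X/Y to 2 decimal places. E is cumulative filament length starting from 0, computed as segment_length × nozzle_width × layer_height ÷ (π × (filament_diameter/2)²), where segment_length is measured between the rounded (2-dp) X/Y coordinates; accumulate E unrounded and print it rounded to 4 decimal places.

At z = 11.75 mm: the r=12 sphere slices to a regular 16-gon of circumradius 11.997 (√(r²−h²) with h=0.25 from center); the cylinder at (-4, -1) does not reach this height (z outside [23.5, 26.5]); the 12×28.5 cube at (10.5, 2.5) contributes its full rectangle; Combining (union): the regions partially overlap (shared area 1.91 mm²), so overlapping operands fuse into one piece — 1 connected region; the cylinder at (-4, 0.5) does not reach this height (z outside [18.5, 35.5]); After the difference (first − rest): none of the subtracted shapes is present at this height, so the result so far is unchanged — 1 connected region. The outline is a single polygon with 20 vertices. Extrusion per mm of travel: 0.4 × 0.25 / (π × 0.875²) = 0.041575. Accumulating E over each segment gives final E = 6.1833.

G0 X-12.00 Y0.00 Z11.75
G1 X-11.08 Y-4.59 E0.1946
G1 X-8.48 Y-8.48 E0.3892
G1 X-4.59 Y-11.08 E0.5837
G1 X0.00 Y-12.00 E0.7783
G1 X4.59 Y-11.08 E0.9729
G1 X8.48 Y-8.48 E1.1675
G1 X11.08 Y-4.59 E1.3620
G1 X12.00 Y0.00 E1.5566
G1 X11.50 Y2.50 E1.6626
G1 X22.50 Y2.50 E2.1199
G1 X22.50 Y31.00 E3.3048
G1 X10.50 Y31.00 E3.8037
G1 X10.50 Y5.47 E4.8651
G1 X8.48 Y8.48 E5.0158
G1 X4.59 Y11.08 E5.2104
G1 X0.00 Y12.00 E5.4050
G1 X-4.59 Y11.08 E5.5996
G1 X-8.48 Y8.48 E5.7942
G1 X-11.08 Y4.59 E5.9887
G1 X-12.00 Y0.00 E6.1833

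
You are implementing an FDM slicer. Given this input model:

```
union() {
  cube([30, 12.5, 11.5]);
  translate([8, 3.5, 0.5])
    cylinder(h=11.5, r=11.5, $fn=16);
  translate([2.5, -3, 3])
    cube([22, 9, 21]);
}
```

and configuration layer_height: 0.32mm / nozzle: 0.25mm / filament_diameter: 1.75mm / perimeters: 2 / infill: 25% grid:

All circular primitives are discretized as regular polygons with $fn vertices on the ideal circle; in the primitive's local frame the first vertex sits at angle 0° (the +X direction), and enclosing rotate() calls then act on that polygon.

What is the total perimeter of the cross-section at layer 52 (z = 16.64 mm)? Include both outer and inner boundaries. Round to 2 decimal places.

At z = 16.64 mm: the cube is not intersected at this z (z outside [0, 11.5]); the cylinder at (8, 3.5) is not intersected at this z (z outside [0.5, 12]); the cube at (2.5, -3) (footprint 22×9) is included at this height (perimeter 62.00 mm); Combining (union): only the 22×9 cube at (2.5, -3) is present, so the union is just that shape — boundary = 62.00 mm. Overall, the cross-section is a single solid region. Total boundary length (outer) = 62.00 mm.

62.00 mm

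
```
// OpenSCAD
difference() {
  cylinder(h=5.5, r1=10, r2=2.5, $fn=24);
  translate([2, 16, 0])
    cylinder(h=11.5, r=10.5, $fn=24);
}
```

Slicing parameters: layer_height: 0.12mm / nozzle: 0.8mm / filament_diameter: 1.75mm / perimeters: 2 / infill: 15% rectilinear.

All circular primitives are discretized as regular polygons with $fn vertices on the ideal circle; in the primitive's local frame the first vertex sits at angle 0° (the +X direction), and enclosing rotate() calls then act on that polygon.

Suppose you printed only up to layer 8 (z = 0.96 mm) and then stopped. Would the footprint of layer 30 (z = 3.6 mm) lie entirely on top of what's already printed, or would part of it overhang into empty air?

Compare the two slices. At z = 0.96: the cone: at t=0.175 of its height the radius interpolates to r₁+(r₂−r₁)t = 8.691, giving a regular 24-gon of that circumradius (area = (24/2)·8.691²·sin(360°/24) = 234.59 mm²); the r=10.5 cylinder at (2, 16) gives a regular 24-gon of circumradius 10.5 (constant along its height) (area = (24/2)·10.500²·sin(360°/24) = 342.42 mm²); Taking the first minus the rest: starting from the cone (234.59 mm²), the r=10.5 cylinder at (2, 16) partially overlaps it — only the 20.33 mm² overlap (of its 342.42 mm²) is removed, clipping the outline — area = 214.26 mm². At z = 3.6: the cone: at t=0.655 of its height the radius interpolates to r₁+(r₂−r₁)t = 5.091, giving a regular 24-gon of that circumradius (area = (24/2)·5.091²·sin(360°/24) = 80.49 mm²); the r=10.5 cylinder at (2, 16) gives a regular 24-gon of circumradius 10.5 (constant along its height) (area = (24/2)·10.500²·sin(360°/24) = 342.42 mm²); After the difference (first − rest): starting from the cone (80.49 mm²), the r=10.5 cylinder at (2, 16) misses the remaining region (no effect) — area = 80.49 mm². Checking containment: the cross-section at z = 3.6 is a subset of the cross-section at z = 0.96.

entirely on top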